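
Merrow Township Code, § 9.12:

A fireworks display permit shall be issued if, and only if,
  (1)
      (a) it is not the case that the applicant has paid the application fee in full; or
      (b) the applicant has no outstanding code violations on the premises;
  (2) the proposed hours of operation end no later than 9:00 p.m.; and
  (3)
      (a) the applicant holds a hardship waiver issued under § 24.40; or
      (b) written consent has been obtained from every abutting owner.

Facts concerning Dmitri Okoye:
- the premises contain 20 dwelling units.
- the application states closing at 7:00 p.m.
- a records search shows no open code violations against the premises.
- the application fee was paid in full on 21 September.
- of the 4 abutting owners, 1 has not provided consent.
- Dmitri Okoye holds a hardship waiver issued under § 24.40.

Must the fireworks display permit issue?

Yes — granted.

(a) not (fee paid) — not met.
(b) no code violations — holds.
(1): F OR T → true.
(2) closes by 9 p.m. — holds.
(a) hardship waiver — satisfied.
(b) all abutters consent — not satisfied.
(3) = T OR F = true.
Overall: T AND T AND T → true.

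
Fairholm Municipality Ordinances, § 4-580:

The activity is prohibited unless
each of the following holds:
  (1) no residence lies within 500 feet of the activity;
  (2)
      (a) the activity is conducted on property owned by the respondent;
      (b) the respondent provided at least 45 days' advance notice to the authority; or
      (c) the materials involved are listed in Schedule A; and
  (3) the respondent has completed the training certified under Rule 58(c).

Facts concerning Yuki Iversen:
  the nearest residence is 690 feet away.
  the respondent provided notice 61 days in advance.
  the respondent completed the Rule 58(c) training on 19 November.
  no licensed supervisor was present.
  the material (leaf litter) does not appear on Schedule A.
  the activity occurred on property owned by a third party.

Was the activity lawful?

Yes — lawful.

(1) no residence in 500 ft — satisfied.
(a) own property — not satisfied.
(b) ≥45 days' notice — satisfied.
(c) Schedule A material — fails.
(2): F OR T OR F → true.
(3) training certified — met.
So Overall is satisfied (T AND T AND T).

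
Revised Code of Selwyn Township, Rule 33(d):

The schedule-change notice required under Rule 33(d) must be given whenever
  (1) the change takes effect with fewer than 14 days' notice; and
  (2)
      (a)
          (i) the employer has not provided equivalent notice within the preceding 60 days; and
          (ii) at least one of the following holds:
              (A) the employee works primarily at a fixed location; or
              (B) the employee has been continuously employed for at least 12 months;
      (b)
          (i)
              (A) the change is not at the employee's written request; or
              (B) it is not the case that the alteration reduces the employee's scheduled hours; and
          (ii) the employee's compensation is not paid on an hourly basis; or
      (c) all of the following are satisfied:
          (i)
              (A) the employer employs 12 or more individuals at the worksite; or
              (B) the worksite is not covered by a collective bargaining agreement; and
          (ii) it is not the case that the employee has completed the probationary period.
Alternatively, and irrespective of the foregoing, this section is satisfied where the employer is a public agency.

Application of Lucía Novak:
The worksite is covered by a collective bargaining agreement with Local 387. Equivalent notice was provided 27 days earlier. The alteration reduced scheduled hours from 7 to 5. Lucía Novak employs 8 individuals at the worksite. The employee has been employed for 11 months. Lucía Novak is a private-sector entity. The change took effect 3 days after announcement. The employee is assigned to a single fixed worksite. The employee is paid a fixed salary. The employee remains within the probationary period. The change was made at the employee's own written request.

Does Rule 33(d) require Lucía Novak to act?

No — not required.

(1) < 14 days' notice — satisfied.
(i) no recent notice — fails.
(A) fixed location — met.
(B) tenure ≥ 12 mo. — not met.
So (ii) is satisfied (T OR F).
(a): F AND T → false.
(A) not employee-requested — fails.
(B) not (hours reduced) — fails.
So (i) is not satisfied (F OR F).
(ii) not (hourly-paid) — holds.
(b) = F AND T = false.
(A) ≥ 12 at site — fails.
(B) no CBA — not satisfied.
(i): F OR F → false.
(ii) not (past probation) — satisfied.
So (c) is not satisfied (F AND T).
(2) = F OR F OR F = false.
So Overall is not satisfied (T AND F).
Exception (public agency) — not satisfied.
Result: main false OR exception false → false.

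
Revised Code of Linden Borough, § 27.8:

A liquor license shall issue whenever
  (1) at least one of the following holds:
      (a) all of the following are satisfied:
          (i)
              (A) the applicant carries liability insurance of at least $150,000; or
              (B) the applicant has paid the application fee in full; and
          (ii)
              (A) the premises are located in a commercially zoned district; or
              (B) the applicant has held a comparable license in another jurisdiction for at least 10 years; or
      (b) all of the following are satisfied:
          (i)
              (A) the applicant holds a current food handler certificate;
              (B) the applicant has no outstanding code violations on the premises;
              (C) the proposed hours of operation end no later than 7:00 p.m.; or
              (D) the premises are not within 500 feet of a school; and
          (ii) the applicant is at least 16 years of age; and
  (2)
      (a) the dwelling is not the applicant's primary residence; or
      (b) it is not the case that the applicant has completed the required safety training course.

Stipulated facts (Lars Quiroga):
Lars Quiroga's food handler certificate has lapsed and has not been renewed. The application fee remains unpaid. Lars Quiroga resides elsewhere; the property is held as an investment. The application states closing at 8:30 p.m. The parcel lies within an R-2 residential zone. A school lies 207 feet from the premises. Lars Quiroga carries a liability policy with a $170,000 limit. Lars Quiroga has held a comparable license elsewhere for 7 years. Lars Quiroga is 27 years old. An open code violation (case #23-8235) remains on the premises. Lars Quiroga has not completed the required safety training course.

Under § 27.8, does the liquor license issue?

No — denied.

(A) insurance ≥ $150,000 — holds.
(B) fee paid — not satisfied.
(i) = T OR F = true.
(A) commercially zoned — not met.
(B) prior license ≥ 10 yr — fails.
(ii): F OR F → false.
So (a) is not satisfied (T AND F).
(A) food handler cert. — fails.
(B) no code violations — not met.
(C) closes by 7 p.m. — not met.
(D) ≥500 ft from school — not met.
(i): F OR F OR F OR F → false.
(ii) age ≥ 16 — satisfied.
So (b) is not satisfied (F AND T).
(1) = F OR F = false.
(a) not (primary residence) — holds.
(b) not (safety training) — satisfied.
So (2) is satisfied (T OR T).
So Overall is not satisfied (F AND T).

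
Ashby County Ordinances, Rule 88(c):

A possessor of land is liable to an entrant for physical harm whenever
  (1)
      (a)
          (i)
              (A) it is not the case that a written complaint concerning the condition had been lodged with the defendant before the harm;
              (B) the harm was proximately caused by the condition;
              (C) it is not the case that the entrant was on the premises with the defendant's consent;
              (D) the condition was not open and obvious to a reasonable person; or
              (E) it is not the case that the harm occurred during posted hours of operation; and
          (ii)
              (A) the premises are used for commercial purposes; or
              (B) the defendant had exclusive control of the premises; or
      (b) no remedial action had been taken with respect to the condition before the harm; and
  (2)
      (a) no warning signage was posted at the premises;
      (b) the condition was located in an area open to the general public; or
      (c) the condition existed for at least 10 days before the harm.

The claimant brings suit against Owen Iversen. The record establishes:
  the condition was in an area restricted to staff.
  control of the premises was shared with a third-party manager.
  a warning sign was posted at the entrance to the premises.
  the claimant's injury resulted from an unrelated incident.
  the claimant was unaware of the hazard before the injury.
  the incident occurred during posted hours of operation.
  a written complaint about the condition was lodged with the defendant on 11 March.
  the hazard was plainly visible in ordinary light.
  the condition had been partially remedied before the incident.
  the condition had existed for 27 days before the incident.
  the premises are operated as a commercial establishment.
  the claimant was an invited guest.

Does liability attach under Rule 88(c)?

No — not liable.

(A) not (complaint lodged) — not met.
(B) proximate cause — not satisfied.
(C) not (consent to enter) — not satisfied.
(D) not open/obvious — fails.
(E) not (during posted hours) — not met.
(i) = F OR F OR F OR F OR F = false.
(A) commercial use — satisfied.
(B) exclusive control — not satisfied.
(ii) = T OR F = true.
So (a) is not satisfied (F AND T).
(b) no remedial action — not met.
(1) = F OR F = false.
(a) no signage posted — not met.
(b) public area — not satisfied.
(c) condition ≥10 days old — satisfied.
(2): F OR F OR T → true.
So Overall is not satisfied (F AND T).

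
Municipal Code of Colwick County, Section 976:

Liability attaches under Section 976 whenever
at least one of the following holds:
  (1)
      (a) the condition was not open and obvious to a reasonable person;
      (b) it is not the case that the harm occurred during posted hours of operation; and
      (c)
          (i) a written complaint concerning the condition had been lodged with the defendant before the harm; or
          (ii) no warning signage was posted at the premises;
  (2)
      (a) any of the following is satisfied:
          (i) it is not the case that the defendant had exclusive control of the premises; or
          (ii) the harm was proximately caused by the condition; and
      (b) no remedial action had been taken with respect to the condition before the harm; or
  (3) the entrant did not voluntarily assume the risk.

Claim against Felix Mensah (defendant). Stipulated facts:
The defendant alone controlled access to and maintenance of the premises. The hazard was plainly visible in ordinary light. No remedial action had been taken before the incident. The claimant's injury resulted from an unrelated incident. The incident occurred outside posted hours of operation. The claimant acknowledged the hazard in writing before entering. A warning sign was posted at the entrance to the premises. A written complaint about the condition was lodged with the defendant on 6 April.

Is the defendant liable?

(a) not open/obvious — not satisfied.
(b) not (during posted hours) — holds.
(i) complaint lodged — holds.
(ii) no signage posted — not met.
So (c) is satisfied (T OR F).
(1): F AND T AND T → false.
(i) not (exclusive control) — not met.
(ii) proximate cause — not satisfied.
So (a) is not satisfied (F OR F).
(b) no remedial action — satisfied.
(2) = F AND T = false.
(3) no assumed risk — fails.
So Overall is not satisfied (F OR F OR F).

No — not liable.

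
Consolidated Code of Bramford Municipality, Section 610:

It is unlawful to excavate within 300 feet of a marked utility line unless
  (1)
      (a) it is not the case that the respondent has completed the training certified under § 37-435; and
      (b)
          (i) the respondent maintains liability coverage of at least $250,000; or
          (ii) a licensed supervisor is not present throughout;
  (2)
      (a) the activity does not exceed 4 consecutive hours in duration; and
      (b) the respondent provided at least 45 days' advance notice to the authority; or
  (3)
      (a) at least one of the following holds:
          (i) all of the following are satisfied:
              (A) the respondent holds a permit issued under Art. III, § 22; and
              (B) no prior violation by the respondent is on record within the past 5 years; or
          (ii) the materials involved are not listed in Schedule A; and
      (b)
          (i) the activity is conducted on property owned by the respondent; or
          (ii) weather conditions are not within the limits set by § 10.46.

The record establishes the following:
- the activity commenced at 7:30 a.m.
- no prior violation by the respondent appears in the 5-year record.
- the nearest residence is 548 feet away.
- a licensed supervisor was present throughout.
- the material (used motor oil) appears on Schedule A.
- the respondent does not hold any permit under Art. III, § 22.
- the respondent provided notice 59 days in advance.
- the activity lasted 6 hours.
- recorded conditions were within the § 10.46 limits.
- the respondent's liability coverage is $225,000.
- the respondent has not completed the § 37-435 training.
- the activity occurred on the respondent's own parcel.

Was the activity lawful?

No — unlawful.

(a) not (training certified) — satisfied.
(i) coverage ≥ $250,000 — fails.
(ii) not (supervisor present) — not satisfied.
So (b) is not satisfied (F OR F).
(1) = T AND F = false.
(a) ≤ 4 hrs duration — fails.
(b) ≥45 days' notice — met.
(2) = F AND T = false.
(A) holds permit — not satisfied.
(B) no prior violation — met.
(i) = F AND T = false.
(ii) not (Schedule A material) — not satisfied.
(a): F OR F → false.
(i) own property — met.
(ii) not (weather ok) — not met.
So (b) is satisfied (T OR F).
So (3) is not satisfied (F AND T).
Overall = F OR F OR F = false.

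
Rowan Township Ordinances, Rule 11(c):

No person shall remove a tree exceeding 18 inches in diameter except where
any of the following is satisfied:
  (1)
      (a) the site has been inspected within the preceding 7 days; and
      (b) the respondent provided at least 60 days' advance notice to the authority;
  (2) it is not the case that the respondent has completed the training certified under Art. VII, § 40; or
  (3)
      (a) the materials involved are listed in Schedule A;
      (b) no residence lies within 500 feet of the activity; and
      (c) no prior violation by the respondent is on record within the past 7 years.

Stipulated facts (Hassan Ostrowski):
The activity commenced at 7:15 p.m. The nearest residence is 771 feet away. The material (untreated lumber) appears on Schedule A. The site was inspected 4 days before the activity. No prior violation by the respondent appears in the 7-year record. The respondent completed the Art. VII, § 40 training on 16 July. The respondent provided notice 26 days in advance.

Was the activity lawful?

Yes — lawful.

(a) site inspected — met.
(b) ≥60 days' notice — fails.
(1) = T AND F = false.
(2) not (training certified) — not met.
(a) Schedule A material — holds.
(b) no residence in 500 ft — met.
(c) no prior violation — met.
So (3) is satisfied (T AND T AND T).
Overall: F OR F OR T → true.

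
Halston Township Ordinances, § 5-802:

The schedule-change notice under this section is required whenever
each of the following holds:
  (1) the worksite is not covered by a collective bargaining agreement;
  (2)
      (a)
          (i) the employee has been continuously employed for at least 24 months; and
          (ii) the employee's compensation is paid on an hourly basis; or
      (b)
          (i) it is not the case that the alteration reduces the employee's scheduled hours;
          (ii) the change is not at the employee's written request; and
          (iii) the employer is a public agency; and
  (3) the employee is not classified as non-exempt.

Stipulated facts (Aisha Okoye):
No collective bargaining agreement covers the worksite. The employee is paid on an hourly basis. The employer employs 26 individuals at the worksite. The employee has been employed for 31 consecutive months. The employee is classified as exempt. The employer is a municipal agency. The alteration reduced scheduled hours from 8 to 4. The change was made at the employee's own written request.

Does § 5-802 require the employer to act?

(1) no CBA — holds.
(i) tenure ≥ 24 mo. — satisfied.
(ii) hourly-paid — holds.
(a) = T AND T = true.
(i) not (hours reduced) — not met.
(ii) not employee-requested — not satisfied.
(iii) public agency — met.
(b) = F AND F AND T = false.
(2): T OR F → true.
(3) not (non-exempt) — satisfied.
So Overall is satisfied (T AND T AND T).

Yes — required.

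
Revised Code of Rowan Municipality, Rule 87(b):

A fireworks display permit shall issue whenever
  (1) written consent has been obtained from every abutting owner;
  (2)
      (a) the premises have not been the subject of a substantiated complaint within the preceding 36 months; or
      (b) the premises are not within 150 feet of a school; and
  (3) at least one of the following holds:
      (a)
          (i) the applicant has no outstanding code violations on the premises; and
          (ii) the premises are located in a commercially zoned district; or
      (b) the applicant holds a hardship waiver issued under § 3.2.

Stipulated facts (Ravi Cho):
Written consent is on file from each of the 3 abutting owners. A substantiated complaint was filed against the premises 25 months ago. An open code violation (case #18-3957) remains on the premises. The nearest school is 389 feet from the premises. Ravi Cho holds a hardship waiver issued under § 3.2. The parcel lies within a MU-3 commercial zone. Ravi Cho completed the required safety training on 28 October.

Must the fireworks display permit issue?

Yes — granted.

(1) all abutters consent — satisfied.
(a) no complaint in 36 mo. — fails.
(b) ≥150 ft from school — satisfied.
(2) = F OR T = true.
(i) no code violations — not satisfied.
(ii) commercially zoned — met.
(a) = F AND T = false.
(b) hardship waiver — holds.
(3) = F OR T = true.
So Overall is satisfied (T AND T AND T).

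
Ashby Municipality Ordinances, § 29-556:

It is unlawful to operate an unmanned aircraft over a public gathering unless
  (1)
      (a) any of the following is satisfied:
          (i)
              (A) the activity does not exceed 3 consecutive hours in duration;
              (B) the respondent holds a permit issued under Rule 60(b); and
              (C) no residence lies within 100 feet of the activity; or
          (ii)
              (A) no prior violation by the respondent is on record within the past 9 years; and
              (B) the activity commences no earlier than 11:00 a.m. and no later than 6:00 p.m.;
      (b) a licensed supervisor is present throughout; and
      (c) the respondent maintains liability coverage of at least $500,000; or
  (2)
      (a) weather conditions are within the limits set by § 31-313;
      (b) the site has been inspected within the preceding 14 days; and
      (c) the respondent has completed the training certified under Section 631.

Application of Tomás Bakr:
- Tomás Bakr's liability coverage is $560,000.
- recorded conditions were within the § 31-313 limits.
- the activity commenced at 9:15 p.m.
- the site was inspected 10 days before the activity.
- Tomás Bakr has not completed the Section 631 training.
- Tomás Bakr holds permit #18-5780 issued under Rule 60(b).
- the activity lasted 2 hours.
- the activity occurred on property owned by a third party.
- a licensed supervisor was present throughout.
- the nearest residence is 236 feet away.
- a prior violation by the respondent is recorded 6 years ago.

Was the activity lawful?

(A) ≤ 3 hrs duration — satisfied.
(B) holds permit — satisfied.
(C) no residence in 100 ft — met.
So (i) is satisfied (T AND T AND T).
(A) no prior violation — fails.
(B) start within hours — fails.
So (ii) is not satisfied (F AND F).
(a): T OR F → true.
(b) supervisor present — satisfied.
(c) coverage ≥ $500,000 — satisfied.
So (1) is satisfied (T AND T AND T).
(a) weather ok — satisfied.
(b) site inspected — met.
(c) training certified — fails.
So (2) is not satisfied (T AND T AND F).
Overall: T OR F → true.

Yes — lawful.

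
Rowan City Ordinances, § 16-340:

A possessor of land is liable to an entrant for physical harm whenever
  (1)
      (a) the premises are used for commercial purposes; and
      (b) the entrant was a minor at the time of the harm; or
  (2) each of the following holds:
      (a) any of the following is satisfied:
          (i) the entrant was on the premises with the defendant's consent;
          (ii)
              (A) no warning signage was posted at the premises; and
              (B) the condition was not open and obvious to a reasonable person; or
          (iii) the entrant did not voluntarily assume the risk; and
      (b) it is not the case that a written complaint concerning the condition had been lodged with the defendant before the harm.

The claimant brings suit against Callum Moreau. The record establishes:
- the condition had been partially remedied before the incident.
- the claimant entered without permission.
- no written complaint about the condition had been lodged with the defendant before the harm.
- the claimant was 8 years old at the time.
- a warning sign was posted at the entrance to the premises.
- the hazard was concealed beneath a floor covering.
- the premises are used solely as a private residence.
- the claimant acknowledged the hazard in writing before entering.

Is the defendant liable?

(a) commercial use — not satisfied.
(b) entrant a minor — satisfied.
So (1) is not satisfied (F AND T).
(i) consent to enter — fails.
(A) no signage posted — not met.
(B) not open/obvious — satisfied.
(ii): F AND T → false.
(iii) no assumed risk — fails.
(a) = F OR F OR F = false.
(b) not (complaint lodged) — met.
(2): F AND T → false.
Overall = F OR F = false.

No — not liable.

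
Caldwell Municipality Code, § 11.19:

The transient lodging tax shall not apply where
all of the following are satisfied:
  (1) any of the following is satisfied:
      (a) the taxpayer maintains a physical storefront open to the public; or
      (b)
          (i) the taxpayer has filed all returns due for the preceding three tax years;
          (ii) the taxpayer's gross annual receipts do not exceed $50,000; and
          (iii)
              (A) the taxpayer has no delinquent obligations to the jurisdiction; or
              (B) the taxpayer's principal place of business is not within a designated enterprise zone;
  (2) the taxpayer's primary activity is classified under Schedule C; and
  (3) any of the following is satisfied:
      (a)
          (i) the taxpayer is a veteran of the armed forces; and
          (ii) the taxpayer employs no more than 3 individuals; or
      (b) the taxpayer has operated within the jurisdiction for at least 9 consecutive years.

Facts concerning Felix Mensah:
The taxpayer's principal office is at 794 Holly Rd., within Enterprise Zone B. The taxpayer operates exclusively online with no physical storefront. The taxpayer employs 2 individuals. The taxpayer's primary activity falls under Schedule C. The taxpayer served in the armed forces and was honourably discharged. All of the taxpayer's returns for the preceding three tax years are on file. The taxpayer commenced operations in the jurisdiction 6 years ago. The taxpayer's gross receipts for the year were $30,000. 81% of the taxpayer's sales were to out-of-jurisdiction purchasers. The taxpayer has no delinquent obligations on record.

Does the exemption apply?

(a) has storefront — not met.
(i) returns current — met.
(ii) receipts ≤ $50,000 — holds.
(A) no delinquency — holds.
(B) not (in enterprise zone) — fails.
(iii): T OR F → true.
So (b) is satisfied (T AND T AND T).
So (1) is satisfied (F OR T).
(2) Schedule C activity — satisfied.
(i) veteran — holds.
(ii) ≤ 3 employees — holds.
(a): T AND T → true.
(b) ≥ 9 yrs in jurisdiction — fails.
So (3) is satisfied (T OR F).
Overall: T AND T AND T → true.

Yes — exempt.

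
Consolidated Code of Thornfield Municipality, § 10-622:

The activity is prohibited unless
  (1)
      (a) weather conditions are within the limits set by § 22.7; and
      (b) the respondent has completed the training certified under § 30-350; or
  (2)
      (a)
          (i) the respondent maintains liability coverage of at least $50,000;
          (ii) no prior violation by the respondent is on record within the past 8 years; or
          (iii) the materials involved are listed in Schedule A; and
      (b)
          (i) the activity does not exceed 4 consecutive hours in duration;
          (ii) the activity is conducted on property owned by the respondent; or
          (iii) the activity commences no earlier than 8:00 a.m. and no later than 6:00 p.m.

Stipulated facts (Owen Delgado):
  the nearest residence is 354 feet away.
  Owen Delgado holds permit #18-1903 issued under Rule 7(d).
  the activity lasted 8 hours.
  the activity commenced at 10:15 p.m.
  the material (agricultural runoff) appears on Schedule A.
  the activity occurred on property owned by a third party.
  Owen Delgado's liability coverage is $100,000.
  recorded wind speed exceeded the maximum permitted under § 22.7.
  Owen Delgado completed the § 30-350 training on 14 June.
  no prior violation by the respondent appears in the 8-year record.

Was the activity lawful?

No — unlawful.

(a) weather ok — not satisfied.
(b) training certified — satisfied.
(1) = F AND T = false.
(i) coverage ≥ $50,000 — met.
(ii) no prior violation — met.
(iii) Schedule A material — holds.
(a) = T OR T OR T = true.
(i) ≤ 4 hrs duration — not met.
(ii) own property — not met.
(iii) start within hours — not met.
(b): F OR F OR F → false.
So (2) is not satisfied (T AND F).
Overall = F OR F = false.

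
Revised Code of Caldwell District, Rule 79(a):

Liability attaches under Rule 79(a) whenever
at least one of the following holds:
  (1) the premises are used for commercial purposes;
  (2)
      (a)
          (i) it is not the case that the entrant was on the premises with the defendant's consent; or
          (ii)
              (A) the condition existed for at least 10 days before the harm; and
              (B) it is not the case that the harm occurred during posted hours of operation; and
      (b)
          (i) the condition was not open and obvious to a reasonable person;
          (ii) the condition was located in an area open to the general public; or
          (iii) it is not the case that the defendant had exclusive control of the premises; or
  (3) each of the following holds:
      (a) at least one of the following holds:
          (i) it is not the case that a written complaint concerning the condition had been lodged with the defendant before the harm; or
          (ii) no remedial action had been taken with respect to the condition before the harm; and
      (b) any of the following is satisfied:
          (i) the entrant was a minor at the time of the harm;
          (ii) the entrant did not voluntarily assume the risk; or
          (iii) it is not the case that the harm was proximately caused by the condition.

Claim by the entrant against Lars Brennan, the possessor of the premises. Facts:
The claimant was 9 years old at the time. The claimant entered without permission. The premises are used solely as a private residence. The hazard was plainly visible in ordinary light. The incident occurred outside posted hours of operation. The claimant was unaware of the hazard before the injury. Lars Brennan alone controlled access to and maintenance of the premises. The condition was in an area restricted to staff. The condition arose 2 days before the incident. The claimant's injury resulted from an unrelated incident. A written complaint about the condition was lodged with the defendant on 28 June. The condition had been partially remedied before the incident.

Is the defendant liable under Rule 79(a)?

No — not liable.

(1) commercial use — not met.
(i) not (consent to enter) — holds.
(A) condition ≥10 days old — not met.
(B) not (during posted hours) — holds.
(ii): F AND T → false.
(a) = T OR F = true.
(i) not open/obvious — not met.
(ii) public area — fails.
(iii) not (exclusive control) — not met.
(b) = F OR F OR F = false.
So (2) is not satisfied (T AND F).
(i) not (complaint lodged) — not met.
(ii) no remedial action — not met.
(a): F OR F → false.
(i) entrant a minor — holds.
(ii) no assumed risk — met.
(iii) not (proximate cause) — holds.
(b): T OR T OR T → true.
(3): F AND T → false.
Overall = F OR F OR F = false.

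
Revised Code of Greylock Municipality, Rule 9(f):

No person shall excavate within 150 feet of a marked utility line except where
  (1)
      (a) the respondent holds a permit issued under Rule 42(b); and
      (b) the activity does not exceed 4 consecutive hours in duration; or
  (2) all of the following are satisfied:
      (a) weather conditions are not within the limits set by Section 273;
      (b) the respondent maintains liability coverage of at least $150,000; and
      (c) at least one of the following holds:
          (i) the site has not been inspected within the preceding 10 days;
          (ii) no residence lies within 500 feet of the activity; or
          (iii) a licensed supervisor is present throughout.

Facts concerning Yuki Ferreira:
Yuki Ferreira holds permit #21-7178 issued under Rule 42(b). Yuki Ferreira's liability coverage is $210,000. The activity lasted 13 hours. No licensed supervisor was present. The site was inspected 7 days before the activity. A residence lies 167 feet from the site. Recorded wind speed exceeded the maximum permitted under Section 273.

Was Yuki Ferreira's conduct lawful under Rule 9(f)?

(a) holds permit — holds.
(b) ≤ 4 hrs duration — not satisfied.
So (1) is not satisfied (T AND F).
(a) not (weather ok) — holds.
(b) coverage ≥ $150,000 — holds.
(i) not (site inspected) — fails.
(ii) no residence in 500 ft — fails.
(iii) supervisor present — not satisfied.
(c) = F OR F OR F = false.
(2): T AND T AND F → false.
So Overall is not satisfied (F OR F).

No — unlawful.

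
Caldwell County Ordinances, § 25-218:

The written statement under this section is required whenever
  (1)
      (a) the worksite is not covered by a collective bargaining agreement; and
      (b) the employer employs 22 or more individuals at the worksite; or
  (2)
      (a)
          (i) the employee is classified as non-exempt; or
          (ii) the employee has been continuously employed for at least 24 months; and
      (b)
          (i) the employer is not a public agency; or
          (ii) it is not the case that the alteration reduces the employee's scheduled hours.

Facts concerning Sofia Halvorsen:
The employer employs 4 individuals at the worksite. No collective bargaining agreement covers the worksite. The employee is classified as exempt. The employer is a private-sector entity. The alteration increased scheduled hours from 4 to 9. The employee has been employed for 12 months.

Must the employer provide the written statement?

No — not required.

(a) no CBA — satisfied.
(b) ≥ 22 at site — fails.
(1) = T AND F = false.
(i) non-exempt — fails.
(ii) tenure ≥ 24 mo. — not satisfied.
(a): F OR F → false.
(i) not (public agency) — satisfied.
(ii) not (hours reduced) — met.
So (b) is satisfied (T OR T).
So (2) is not satisfied (F AND T).
Overall: F OR F → false.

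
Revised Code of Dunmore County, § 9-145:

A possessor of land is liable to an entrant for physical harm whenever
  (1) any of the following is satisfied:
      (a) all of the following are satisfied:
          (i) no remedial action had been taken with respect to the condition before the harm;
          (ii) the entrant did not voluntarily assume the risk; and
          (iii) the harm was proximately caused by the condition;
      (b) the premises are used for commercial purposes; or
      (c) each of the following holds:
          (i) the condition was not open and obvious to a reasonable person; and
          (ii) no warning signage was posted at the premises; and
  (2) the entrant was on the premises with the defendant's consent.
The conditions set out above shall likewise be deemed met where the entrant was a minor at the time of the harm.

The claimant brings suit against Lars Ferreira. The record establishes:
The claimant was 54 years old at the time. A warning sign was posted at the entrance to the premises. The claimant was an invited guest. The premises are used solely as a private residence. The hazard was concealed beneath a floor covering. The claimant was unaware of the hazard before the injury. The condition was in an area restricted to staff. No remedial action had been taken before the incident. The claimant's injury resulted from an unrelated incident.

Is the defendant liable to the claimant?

(i) no remedial action — holds.
(ii) no assumed risk — met.
(iii) proximate cause — not met.
(a) = T AND T AND F = false.
(b) commercial use — not met.
(i) not open/obvious — holds.
(ii) no signage posted — not satisfied.
So (c) is not satisfied (T AND F).
(1): F OR F OR F → false.
(2) consent to enter — satisfied.
Overall: F AND T → false.
Exception (entrant a minor) — not satisfied.
Result: main false OR exception false → false.

No — not liable.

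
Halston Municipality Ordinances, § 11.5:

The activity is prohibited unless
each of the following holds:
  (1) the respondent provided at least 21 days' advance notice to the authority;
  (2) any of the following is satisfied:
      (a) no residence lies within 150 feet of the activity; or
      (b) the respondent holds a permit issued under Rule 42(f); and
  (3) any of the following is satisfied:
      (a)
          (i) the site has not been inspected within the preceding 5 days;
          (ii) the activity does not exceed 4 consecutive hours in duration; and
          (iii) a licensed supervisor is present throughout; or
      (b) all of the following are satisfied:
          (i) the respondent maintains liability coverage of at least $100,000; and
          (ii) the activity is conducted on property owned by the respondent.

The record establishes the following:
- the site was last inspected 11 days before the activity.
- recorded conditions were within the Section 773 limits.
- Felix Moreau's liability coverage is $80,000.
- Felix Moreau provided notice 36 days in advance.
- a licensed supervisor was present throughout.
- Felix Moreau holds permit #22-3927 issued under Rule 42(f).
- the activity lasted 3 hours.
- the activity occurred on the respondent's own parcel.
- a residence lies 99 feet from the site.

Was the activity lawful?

(1) ≥21 days' notice — satisfied.
(a) no residence in 150 ft — fails.
(b) holds permit — met.
(2) = F OR T = true.
(i) not (site inspected) — holds.
(ii) ≤ 4 hrs duration — holds.
(iii) supervisor present — satisfied.
(a): T AND T AND T → true.
(i) coverage ≥ $100,000 — not satisfied.
(ii) own property — satisfied.
(b): F AND T → false.
So (3) is satisfied (T OR F).
Overall: T AND T AND T → true.

Yes — lawful.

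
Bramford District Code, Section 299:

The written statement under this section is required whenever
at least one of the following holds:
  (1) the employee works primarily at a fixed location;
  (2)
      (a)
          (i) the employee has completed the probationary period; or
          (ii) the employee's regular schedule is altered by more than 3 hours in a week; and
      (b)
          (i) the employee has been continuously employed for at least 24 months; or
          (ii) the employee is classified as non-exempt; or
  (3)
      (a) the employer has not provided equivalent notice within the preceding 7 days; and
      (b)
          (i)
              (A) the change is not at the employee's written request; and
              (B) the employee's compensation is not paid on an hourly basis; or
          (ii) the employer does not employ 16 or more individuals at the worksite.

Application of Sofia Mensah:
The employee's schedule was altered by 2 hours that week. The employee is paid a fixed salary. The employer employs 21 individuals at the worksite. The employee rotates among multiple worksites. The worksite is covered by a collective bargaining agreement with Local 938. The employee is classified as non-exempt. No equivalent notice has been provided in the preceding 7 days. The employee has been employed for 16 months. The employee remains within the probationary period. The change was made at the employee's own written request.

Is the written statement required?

(1) fixed location — not met.
(i) past probation — not satisfied.
(ii) schedule shift > 3h — fails.
So (a) is not satisfied (F OR F).
(i) tenure ≥ 24 mo. — not satisfied.
(ii) non-exempt — satisfied.
(b) = F OR T = true.
(2) = F AND T = false.
(a) no recent notice — met.
(A) not employee-requested — not met.
(B) not (hourly-paid) — holds.
So (i) is not satisfied (F AND T).
(ii) not (≥ 16 at site) — not satisfied.
(b): F OR F → false.
(3) = T AND F = false.
So Overall is not satisfied (F OR F OR F).

No — not required.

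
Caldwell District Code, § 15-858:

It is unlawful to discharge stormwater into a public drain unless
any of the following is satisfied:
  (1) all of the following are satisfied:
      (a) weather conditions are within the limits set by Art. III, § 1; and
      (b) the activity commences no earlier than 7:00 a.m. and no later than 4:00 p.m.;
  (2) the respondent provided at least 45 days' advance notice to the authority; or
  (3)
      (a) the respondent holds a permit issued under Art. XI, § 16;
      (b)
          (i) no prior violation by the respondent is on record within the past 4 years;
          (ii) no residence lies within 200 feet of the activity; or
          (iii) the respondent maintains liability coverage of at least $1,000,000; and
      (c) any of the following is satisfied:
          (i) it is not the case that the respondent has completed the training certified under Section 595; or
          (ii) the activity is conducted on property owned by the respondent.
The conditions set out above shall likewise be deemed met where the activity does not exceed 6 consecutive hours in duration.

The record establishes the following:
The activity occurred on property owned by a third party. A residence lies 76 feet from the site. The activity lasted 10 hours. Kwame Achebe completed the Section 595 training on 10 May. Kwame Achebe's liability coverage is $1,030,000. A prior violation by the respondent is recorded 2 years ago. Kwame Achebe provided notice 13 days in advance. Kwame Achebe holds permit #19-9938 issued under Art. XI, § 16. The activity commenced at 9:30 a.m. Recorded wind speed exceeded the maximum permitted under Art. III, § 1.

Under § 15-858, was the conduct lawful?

No — unlawful.

(a) weather ok — not met.
(b) start within hours — satisfied.
So (1) is not satisfied (F AND T).
(2) ≥45 days' notice — not satisfied.
(a) holds permit — holds.
(i) no prior violation — not satisfied.
(ii) no residence in 200 ft — not satisfied.
(iii) coverage ≥ $1,000,000 — holds.
(b) = F OR F OR T = true.
(i) not (training certified) — fails.
(ii) own property — not met.
(c): F OR F → false.
(3): T AND T AND F → false.
Overall: F OR F OR F → false.
Exception (≤ 6 hrs duration) — not satisfied.
Result: main false OR exception false → false.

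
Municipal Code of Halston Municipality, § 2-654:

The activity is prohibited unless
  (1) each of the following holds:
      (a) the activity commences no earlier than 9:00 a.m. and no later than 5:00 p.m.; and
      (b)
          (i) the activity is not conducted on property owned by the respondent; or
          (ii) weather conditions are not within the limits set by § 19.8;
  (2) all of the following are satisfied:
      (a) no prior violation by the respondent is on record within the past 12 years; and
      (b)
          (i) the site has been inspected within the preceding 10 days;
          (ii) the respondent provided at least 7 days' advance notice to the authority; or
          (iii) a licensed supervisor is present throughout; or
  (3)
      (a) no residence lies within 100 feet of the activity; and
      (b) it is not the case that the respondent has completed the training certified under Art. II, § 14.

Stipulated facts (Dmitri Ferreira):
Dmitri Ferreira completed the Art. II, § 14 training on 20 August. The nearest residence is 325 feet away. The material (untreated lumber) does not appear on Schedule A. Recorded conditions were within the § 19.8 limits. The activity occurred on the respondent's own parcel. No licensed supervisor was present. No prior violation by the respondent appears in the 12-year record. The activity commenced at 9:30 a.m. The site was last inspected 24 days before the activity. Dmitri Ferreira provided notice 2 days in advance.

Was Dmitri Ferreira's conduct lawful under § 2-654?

No — unlawful.

(a) start within hours — satisfied.
(i) not (own property) — fails.
(ii) not (weather ok) — not met.
(b) = F OR F = false.
(1): T AND F → false.
(a) no prior violation — holds.
(i) site inspected — not met.
(ii) ≥7 days' notice — fails.
(iii) supervisor present — not met.
(b) = F OR F OR F = false.
So (2) is not satisfied (T AND F).
(a) no residence in 100 ft — holds.
(b) not (training certified) — fails.
So (3) is not satisfied (T AND F).
Overall: F OR F OR F → false.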